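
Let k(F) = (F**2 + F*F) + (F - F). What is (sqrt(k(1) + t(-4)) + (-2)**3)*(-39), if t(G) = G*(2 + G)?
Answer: 312 - 39*sqrt(10) ≈ 188.67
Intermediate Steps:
k(F) = 2*F**2 (k(F) = (F**2 + F**2) + 0 = 2*F**2 + 0 = 2*F**2)
(sqrt(k(1) + t(-4)) + (-2)**3)*(-39) = (sqrt(2*1**2 - 4*(2 - 4)) + (-2)**3)*(-39) = (sqrt(2*1 - 4*(-2)) - 8)*(-39) = (sqrt(2 + 8) - 8)*(-39) = (sqrt(10) - 8)*(-39) = (-8 + sqrt(10))*(-39) = 312 - 39*sqrt(10)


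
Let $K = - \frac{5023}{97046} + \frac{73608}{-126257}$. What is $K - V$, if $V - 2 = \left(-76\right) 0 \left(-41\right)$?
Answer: $- \frac{32283024523}{12252736822} \approx -2.6348$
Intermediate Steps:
$V = 2$ ($V = 2 + \left(-76\right) 0 \left(-41\right) = 2 + 0 \left(-41\right) = 2 + 0 = 2$)
$K = - \frac{7777550879}{12252736822}$ ($K = \left(-5023\right) \frac{1}{97046} + 73608 \left(- \frac{1}{126257}\right) = - \frac{5023}{97046} - \frac{73608}{126257} = - \frac{7777550879}{12252736822} \approx -0.63476$)
$K - V = - \frac{7777550879}{12252736822} - 2 = - \frac{32283024523}{12252736822}$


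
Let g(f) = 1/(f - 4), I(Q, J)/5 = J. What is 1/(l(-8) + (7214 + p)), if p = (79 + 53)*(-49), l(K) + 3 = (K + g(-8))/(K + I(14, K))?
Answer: 576/428065 ≈ 0.0013456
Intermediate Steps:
I(Q, J) = 5*J
g(f) = 1/(-4 + f)
l(K) = -3 + (-1/12 + K)/(6*K) (l(K) = -3 + (K + 1/(-4 - 8))/(K + 5*K) = -3 + (K + 1/(-12))/((6*K)) = -3 + (K - 1/12)*(1/(6*K)) = -3 + (-1/12 + K)*(1/(6*K)) = -3 + (-1/12 + K)/(6*K))
p = -6468 (p = 132*(-49) = -6468)
1/(l(-8) + (7214 + p)) = 1/((1/72)*(-1 - 204*(-8))/(-8) + (7214 - 6468)) = 1/((1/72)*(-⅛)*(-1 + 1632) + 746) = 1/((1/72)*(-⅛)*1631 + 746) = 1/(-1631/576 + 746) = 1/(428065/576) = 576/428065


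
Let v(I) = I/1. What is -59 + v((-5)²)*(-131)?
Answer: -3334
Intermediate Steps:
v(I) = I (v(I) = I*1 = I)
-59 + v((-5)²)*(-131) = -59 + (-5)²*(-131) = -59 + 25*(-131) = -59 - 3275 = -3334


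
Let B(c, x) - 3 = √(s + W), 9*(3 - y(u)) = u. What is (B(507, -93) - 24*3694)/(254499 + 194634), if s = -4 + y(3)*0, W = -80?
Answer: -29551/149711 + 2*I*√21/449133 ≈ -0.19739 + 2.0406e-5*I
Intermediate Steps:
y(u) = 3 - u/9
s = -4 (s = -4 + (3 - ⅑*3)*0 = -4 + (3 - ⅓)*0 = -4 + (8/3)*0 = -4 + 0 = -4)
B(c, x) = 3 + 2*I*√21 (B(c, x) = 3 + √(-4 - 80) = 3 + √(-84) = 3 + 2*I*√21)
(B(507, -93) - 24*3694)/(254499 + 194634) = ((3 + 2*I*√21) - 24*3694)/(254499 + 194634) = ((3 + 2*I*√21) - 88656)/449133 = (-88653 + 2*I*√21)*(1/449133) = -29551/149711 + 2*I*√21/449133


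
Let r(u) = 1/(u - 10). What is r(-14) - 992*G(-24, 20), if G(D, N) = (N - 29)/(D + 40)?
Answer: 13391/24 ≈ 557.96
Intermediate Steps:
G(D, N) = (-29 + N)/(40 + D)
r(u) = 1/(-10 + u)
r(-14) - 992*G(-24, 20) = 1/(-10 - 14) - 992*(-29 + 20)/(40 - 24) = 1/(-24) - 992*(-9)/16 = -1/24 - 62*(-9) = -1/24 - 992*(-9/16) = -1/24 + 558 = 13391/24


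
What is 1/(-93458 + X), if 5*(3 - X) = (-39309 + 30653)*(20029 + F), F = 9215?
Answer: 5/252668789 ≈ 1.9789e-8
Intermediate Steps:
X = 253136079/5 (X = 3 - (-39309 + 30653)*(20029 + 9215)/5 = 3 - (-8656)*29244/5 = 3 - ⅕*(-253136064) = 3 + 253136064/5 = 253136079/5 ≈ 5.0627e+7)
1/(-93458 + X) = 1/(-93458 + 253136079/5) = 1/(252668789/5) = 5/252668789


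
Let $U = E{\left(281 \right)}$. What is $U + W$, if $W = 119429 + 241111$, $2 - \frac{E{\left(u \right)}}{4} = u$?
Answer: $359424$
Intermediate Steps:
$E{\left(u \right)} = 8 - 4 u$
$U = -1116$ ($U = 8 - 1124 = -1116$)
$W = 360540$
$U + W = -1116 + 360540 = 359424$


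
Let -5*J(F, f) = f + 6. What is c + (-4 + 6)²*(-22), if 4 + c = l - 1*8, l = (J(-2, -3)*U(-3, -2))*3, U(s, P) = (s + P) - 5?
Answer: -82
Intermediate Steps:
U(s, P) = -5 + P + s (U(s, P) = (P + s) - 5 = -5 + P + s)
J(F, f) = -6/5 - f/5 (J(F, f) = -(f + 6)/5 = -(6 + f)/5 = -6/5 - f/5)
l = 18 (l = ((-6/5 - ⅕*(-3))*(-5 - 2 - 3))*3 = ((-6/5 + ⅗)*(-10))*3 = -⅗*(-10)*3 = 6*3 = 18)
c = 6 (c = -4 + (18 - 1*8) = -4 + (18 - 8) = -4 + 10 = 6)
c + (-4 + 6)²*(-22) = 6 + (-4 + 6)²*(-22) = 6 + 2²*(-22) = 6 + 4*(-22) = 6 - 88 = -82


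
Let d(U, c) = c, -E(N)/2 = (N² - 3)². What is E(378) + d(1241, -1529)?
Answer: -40829961851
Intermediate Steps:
E(N) = -2*(-3 + N²)² (E(N) = -2*(N² - 3)² = -2*(-3 + N²)²)
E(378) + d(1241, -1529) = -2*(-3 + 378²)² - 1529 = -2*(-3 + 142884)² - 1529 = -2*142881² - 1529 = -2*20414980161 - 1529 = -40829960322 - 1529 = -40829961851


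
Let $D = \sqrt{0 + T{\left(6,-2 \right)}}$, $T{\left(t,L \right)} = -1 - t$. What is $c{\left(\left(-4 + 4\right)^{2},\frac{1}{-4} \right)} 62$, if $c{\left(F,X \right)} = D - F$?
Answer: $62 i \sqrt{7} \approx 164.04 i$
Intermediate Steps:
$D = i \sqrt{7}$ ($D = \sqrt{0 - 7} = \sqrt{-7} = i \sqrt{7} \approx 2.6458 i$)
$c{\left(F,X \right)} = - F + i \sqrt{7}$ ($c{\left(F,X \right)} = i \sqrt{7} - F = - F + i \sqrt{7}$)
$c{\left(\left(-4 + 4\right)^{2},\frac{1}{-4} \right)} 62 = \left(- \left(-4 + 4\right)^{2} + i \sqrt{7}\right) 62 = \left(- 0^{2} + i \sqrt{7}\right) 62 = \left(\left(-1\right) 0 + i \sqrt{7}\right) 62 = \left(0 + i \sqrt{7}\right) 62 = i \sqrt{7} \cdot 62 = 62 i \sqrt{7}$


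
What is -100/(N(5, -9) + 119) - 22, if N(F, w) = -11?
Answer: -619/27 ≈ -22.926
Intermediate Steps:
-100/(N(5, -9) + 119) - 22 = -100/(-11 + 119) - 22 = -100/108 - 22 = (1/108)*(-100) - 22 = -25/27 - 22 = -619/27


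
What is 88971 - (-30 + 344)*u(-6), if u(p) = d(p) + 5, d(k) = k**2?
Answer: 76097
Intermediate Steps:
u(p) = 5 + p**2 (u(p) = p**2 + 5 = 5 + p**2)
88971 - (-30 + 344)*u(-6) = 88971 - (-30 + 344)*(5 + (-6)**2) = 88971 - 314*(5 + 36) = 88971 - 314*41 = 88971 - 1*12874 = 88971 - 12874 = 76097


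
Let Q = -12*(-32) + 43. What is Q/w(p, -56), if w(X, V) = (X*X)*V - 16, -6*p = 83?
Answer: -3843/96590 ≈ -0.039787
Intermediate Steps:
p = -83/6 (p = -⅙*83 = -83/6 ≈ -13.833)
w(X, V) = -16 + V*X² (w(X, V) = X²*V - 16 = V*X² - 16 = -16 + V*X²)
Q = 427 (Q = 384 + 43 = 427)
Q/w(p, -56) = 427/(-16 - 56*(-83/6)²) = 427/(-16 - 56*6889/36) = 427/(-16 - 96446/9) = 427/(-96590/9) = 427*(-9/96590) = -3843/96590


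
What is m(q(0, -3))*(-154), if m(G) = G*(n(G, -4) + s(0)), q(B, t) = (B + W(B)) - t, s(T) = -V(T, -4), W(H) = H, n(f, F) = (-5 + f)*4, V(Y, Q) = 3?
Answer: 5082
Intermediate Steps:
n(f, F) = -20 + 4*f
s(T) = -3 (s(T) = -1*3 = -3)
q(B, t) = -t + 2*B (q(B, t) = (B + B) - t = 2*B - t = -t + 2*B)
m(G) = G*(-23 + 4*G) (m(G) = G*((-20 + 4*G) - 3) = G*(-23 + 4*G))
m(q(0, -3))*(-154) = ((-1*(-3) + 2*0)*(-23 + 4*(-1*(-3) + 2*0)))*(-154) = ((3 + 0)*(-23 + 4*(3 + 0)))*(-154) = (3*(-23 + 4*3))*(-154) = (3*(-23 + 12))*(-154) = (3*(-11))*(-154) = -33*(-154) = 5082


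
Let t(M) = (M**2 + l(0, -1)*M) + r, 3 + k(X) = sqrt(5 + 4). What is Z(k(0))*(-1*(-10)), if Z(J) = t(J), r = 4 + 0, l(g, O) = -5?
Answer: 40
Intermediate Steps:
k(X) = 0 (k(X) = -3 + sqrt(5 + 4) = -3 + sqrt(9) = -3 + 3 = 0)
r = 4
t(M) = 4 + M**2 - 5*M (t(M) = (M**2 - 5*M) + 4 = 4 + M**2 - 5*M)
Z(J) = 4 + J**2 - 5*J
Z(k(0))*(-1*(-10)) = (4 + 0**2 - 5*0)*(-1*(-10)) = (4 + 0 + 0)*10 = 4*10 = 40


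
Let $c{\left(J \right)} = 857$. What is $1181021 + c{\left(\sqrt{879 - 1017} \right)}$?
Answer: $1181878$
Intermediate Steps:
$1181021 + c{\left(\sqrt{879 - 1017} \right)} = 1181021 + 857 = 1181878$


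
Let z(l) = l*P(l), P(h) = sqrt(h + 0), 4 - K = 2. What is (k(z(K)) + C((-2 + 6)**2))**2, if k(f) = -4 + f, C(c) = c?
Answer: 152 + 48*sqrt(2) ≈ 219.88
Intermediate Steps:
K = 2 (K = 4 - 1*2 = 4 - 2 = 2)
P(h) = sqrt(h)
z(l) = l**(3/2) (z(l) = l*sqrt(l) = l**(3/2))
(k(z(K)) + C((-2 + 6)**2))**2 = ((-4 + 2**(3/2)) + (-2 + 6)**2)**2 = ((-4 + 2*sqrt(2)) + 4**2)**2 = ((-4 + 2*sqrt(2)) + 16)**2 = (12 + 2*sqrt(2))**2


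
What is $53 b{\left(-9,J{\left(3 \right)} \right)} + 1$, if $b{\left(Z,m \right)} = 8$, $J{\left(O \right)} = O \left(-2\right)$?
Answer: $425$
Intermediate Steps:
$J{\left(O \right)} = - 2 O$
$53 b{\left(-9,J{\left(3 \right)} \right)} + 1 = 53 \cdot 8 + 1 = 424 + 1 = 425$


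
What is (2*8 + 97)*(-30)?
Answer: -3390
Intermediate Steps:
(2*8 + 97)*(-30) = (16 + 97)*(-30) = 113*(-30) = -3390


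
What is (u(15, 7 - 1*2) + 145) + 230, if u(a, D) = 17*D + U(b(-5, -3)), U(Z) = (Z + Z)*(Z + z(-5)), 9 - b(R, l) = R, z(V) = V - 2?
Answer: 656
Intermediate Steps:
z(V) = -2 + V
b(R, l) = 9 - R
U(Z) = 2*Z*(-7 + Z) (U(Z) = (Z + Z)*(Z + (-2 - 5)) = (2*Z)*(Z - 7) = (2*Z)*(-7 + Z) = 2*Z*(-7 + Z))
u(a, D) = 196 + 17*D (u(a, D) = 17*D + 2*(9 - 1*(-5))*(-7 + (9 - 1*(-5))) = 17*D + 2*(9 + 5)*(-7 + (9 + 5)) = 17*D + 2*14*(-7 + 14) = 17*D + 2*14*7 = 17*D + 196 = 196 + 17*D)
(u(15, 7 - 1*2) + 145) + 230 = ((196 + 17*(7 - 1*2)) + 145) + 230 = ((196 + 17*(7 - 2)) + 145) + 230 = ((196 + 17*5) + 145) + 230 = ((196 + 85) + 145) + 230 = (281 + 145) + 230 = 426 + 230 = 656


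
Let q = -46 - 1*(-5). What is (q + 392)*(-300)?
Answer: -105300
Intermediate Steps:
q = -41 (q = -46 + 5 = -41)
(q + 392)*(-300) = (-41 + 392)*(-300) = 351*(-300) = -105300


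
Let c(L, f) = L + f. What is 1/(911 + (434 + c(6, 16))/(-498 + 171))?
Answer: 109/99147 ≈ 0.0010994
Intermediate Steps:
1/(911 + (434 + c(6, 16))/(-498 + 171)) = 1/(911 + (434 + (6 + 16))/(-498 + 171)) = 1/(911 + (434 + 22)/(-327)) = 1/(911 + 456*(-1/327)) = 1/(911 - 152/109) = 1/(99147/109) = 109/99147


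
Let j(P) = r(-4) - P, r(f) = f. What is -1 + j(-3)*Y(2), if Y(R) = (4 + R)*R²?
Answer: -25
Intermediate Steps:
Y(R) = R²*(4 + R)
j(P) = -4 - P
-1 + j(-3)*Y(2) = -1 + (-4 - 1*(-3))*(2²*(4 + 2)) = -1 + (-4 + 3)*(4*6) = -1 - 1*24 = -1 - 24 = -25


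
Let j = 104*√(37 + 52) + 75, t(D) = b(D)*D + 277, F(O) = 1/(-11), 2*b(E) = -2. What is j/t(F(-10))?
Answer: 275/1016 + 143*√89/381 ≈ 3.8115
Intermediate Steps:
b(E) = -1 (b(E) = (½)*(-2) = -1)
F(O) = -1/11
t(D) = 277 - D (t(D) = -D + 277 = 277 - D)
j = 75 + 104*√89 (j = 104*√89 + 75 = 75 + 104*√89 ≈ 1056.1)
j/t(F(-10)) = (75 + 104*√89)/(277 - 1*(-1/11)) = (75 + 104*√89)/(277 + 1/11) = (75 + 104*√89)/(3048/11) = (75 + 104*√89)*(11/3048) = 275/1016 + 143*√89/381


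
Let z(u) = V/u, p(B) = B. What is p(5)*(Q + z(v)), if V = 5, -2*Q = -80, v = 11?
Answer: 2225/11 ≈ 202.27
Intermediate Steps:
Q = 40 (Q = -½*(-80) = 40)
z(u) = 5/u
p(5)*(Q + z(v)) = 5*(40 + 5/11) = 5*(445/11) = 2225/11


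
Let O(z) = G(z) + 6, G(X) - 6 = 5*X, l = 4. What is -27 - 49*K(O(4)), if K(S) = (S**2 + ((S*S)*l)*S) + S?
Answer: -6474299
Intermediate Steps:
G(X) = 6 + 5*X
O(z) = 12 + 5*z (O(z) = (6 + 5*z) + 6 = 12 + 5*z)
K(S) = S + S**2 + 4*S**3 (K(S) = (S**2 + ((S*S)*4)*S) + S = (S**2 + (S**2*4)*S) + S = (S**2 + (4*S**2)*S) + S = (S**2 + 4*S**3) + S = S + S**2 + 4*S**3)
-27 - 49*K(O(4)) = -27 - 49*(12 + 5*4)*(1 + (12 + 5*4) + 4*(12 + 5*4)**2) = -27 - 49*(12 + 20)*(1 + (12 + 20) + 4*(12 + 20)**2) = -27 - 1568*(1 + 32 + 4*32**2) = -27 - 1568*(1 + 32 + 4*1024) = -27 - 1568*(1 + 32 + 4096) = -27 - 1568*4129 = -27 - 49*132128 = -27 - 6474272 = -6474299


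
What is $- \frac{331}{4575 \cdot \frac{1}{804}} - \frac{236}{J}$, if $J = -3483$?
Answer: $- \frac{308610064}{5311575} \approx -58.101$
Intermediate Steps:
$- \frac{331}{4575 \cdot \frac{1}{804}} - \frac{236}{J} = - \frac{331}{4575 \cdot \frac{1}{804}} - \frac{236}{-3483} = - \frac{331}{4575 \cdot \frac{1}{804}} - - \frac{236}{3483} = - \frac{331}{\frac{1525}{268}} + \frac{236}{3483} = \left(-331\right) \frac{268}{1525} + \frac{236}{3483} = - \frac{88708}{1525} + \frac{236}{3483} = - \frac{308610064}{5311575}$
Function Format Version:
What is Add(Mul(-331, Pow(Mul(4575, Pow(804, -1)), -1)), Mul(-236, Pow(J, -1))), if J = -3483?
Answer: Rational(-308610064, 5311575) ≈ -58.101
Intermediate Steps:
Add(Mul(-331, Pow(Mul(4575, Pow(804, -1)), -1)), Mul(-236, Pow(J, -1))) = Add(Mul(-331, Pow(Mul(4575, Pow(804, -1)), -1)), Mul(-236, Pow(-3483, -1))) = Add(Mul(-331, Pow(Mul(4575, Rational(1, 804)), -1)), Mul(-236, Rational(-1, 3483))) = Add(Mul(-331, Pow(Rational(1525, 268), -1)), Rational(236, 3483)) = Add(Mul(-331, Rational(268, 1525)), Rational(236, 3483)) = Add(Rational(-88708, 1525), Rational(236, 3483)) = Rational(-308610064, 5311575)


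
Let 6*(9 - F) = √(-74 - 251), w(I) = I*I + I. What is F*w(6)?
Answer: 378 - 35*I*√13 ≈ 378.0 - 126.19*I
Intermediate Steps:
w(I) = I + I² (w(I) = I² + I = I + I²)
F = 9 - 5*I*√13/6 (F = 9 - √(-74 - 251)/6 = 9 - 5*I*√13/6 ≈ 9.0 - 3.0046*I)
F*w(6) = (9 - 5*I*√13/6)*(6*(1 + 6)) = (9 - 5*I*√13/6)*(6*7) = (9 - 5*I*√13/6)*42 = 378 - 35*I*√13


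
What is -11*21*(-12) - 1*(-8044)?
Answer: 10816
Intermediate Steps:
-11*21*(-12) - 1*(-8044) = -231*(-12) + 8044 = 2772 + 8044 = 10816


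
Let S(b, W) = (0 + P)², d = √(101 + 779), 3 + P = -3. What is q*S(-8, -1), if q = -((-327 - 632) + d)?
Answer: 34524 - 144*√55 ≈ 33456.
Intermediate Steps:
P = -6 (P = -3 - 3 = -6)
d = 4*√55 (d = √880 = 4*√55 ≈ 29.665)
S(b, W) = 36 (S(b, W) = (0 - 6)² = (-6)² = 36)
q = 959 - 4*√55 (q = -((-327 - 632) + 4*√55) = -(-959 + 4*√55) = 959 - 4*√55 ≈ 929.33)
q*S(-8, -1) = (959 - 4*√55)*36 = 34524 - 144*√55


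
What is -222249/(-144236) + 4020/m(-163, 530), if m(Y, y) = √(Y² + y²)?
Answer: 222249/144236 + 4020*√307469/307469 ≈ 8.7907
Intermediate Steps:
-222249/(-144236) + 4020/m(-163, 530) = -222249/(-144236) + 4020/(√((-163)² + 530²)) = -222249*(-1/144236) + 4020/(√(26569 + 280900)) = 222249/144236 + 4020/(√307469) = 222249/144236 + 4020*(√307469/307469) = 222249/144236 + 4020*√307469/307469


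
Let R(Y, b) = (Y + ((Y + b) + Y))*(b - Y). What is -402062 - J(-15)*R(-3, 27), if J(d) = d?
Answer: -393962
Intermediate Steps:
R(Y, b) = (b - Y)*(b + 3*Y) (R(Y, b) = (Y + (b + 2*Y))*(b - Y) = (b + 3*Y)*(b - Y) = (b - Y)*(b + 3*Y))
-402062 - J(-15)*R(-3, 27) = -402062 - (-15)*(27**2 - 3*(-3)**2 + 2*(-3)*27) = -402062 - (-15)*(729 - 3*9 - 162) = -402062 - (-15)*(729 - 27 - 162) = -402062 - (-15)*540 = -402062 - 1*(-8100) = -402062 + 8100 = -393962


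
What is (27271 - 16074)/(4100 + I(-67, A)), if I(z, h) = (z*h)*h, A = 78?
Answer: -11197/403528 ≈ -0.027748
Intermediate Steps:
I(z, h) = z*h² (I(z, h) = (h*z)*h = z*h²)
(27271 - 16074)/(4100 + I(-67, A)) = (27271 - 16074)/(4100 - 67*78²) = 11197/(4100 - 67*6084) = 11197/(4100 - 407628) = 11197/(-403528) = 11197*(-1/403528) = -11197/403528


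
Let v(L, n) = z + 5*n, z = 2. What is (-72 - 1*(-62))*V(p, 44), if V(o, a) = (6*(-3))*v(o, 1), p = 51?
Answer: 1260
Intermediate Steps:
v(L, n) = 2 + 5*n
V(o, a) = -126 (V(o, a) = (6*(-3))*(2 + 5*1) = -18*(2 + 5) = -18*7 = -126)
(-72 - 1*(-62))*V(p, 44) = (-72 - 1*(-62))*(-126) = (-72 + 62)*(-126) = -10*(-126) = 1260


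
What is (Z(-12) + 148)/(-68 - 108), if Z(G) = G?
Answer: -17/22 ≈ -0.77273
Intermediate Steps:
(Z(-12) + 148)/(-68 - 108) = (-12 + 148)/(-68 - 108) = 136/(-176) = -1/176*136 = -17/22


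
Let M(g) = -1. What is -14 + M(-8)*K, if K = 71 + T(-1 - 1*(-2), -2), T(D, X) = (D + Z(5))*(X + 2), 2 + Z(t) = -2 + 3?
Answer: -85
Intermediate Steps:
Z(t) = -1 (Z(t) = -2 + (-2 + 3) = -2 + 1 = -1)
T(D, X) = (-1 + D)*(2 + X) (T(D, X) = (D - 1)*(X + 2) = (-1 + D)*(2 + X))
K = 71 (K = 71 + (-2 - 1*(-2) + 2*(-1 - 1*(-2)) + (-1 - 1*(-2))*(-2)) = 71 + (-2 + 2 + 2*(-1 + 2) + (-1 + 2)*(-2)) = 71 + (-2 + 2 + 2*1 + 1*(-2)) = 71 + (-2 + 2 + 2 - 2) = 71 + 0 = 71)
-14 + M(-8)*K = -14 - 1*71 = -14 - 71 = -85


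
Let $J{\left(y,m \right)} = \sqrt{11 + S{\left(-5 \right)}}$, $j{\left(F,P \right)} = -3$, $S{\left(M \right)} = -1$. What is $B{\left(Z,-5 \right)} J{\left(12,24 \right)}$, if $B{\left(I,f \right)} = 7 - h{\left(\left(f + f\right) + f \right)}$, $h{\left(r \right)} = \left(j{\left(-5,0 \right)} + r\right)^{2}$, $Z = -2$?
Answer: $- 317 \sqrt{10} \approx -1002.4$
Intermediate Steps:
$h{\left(r \right)} = \left(-3 + r\right)^{2}$
$B{\left(I,f \right)} = 7 - \left(-3 + 3 f\right)^{2}$ ($B{\left(I,f \right)} = 7 - \left(-3 + \left(\left(f + f\right) + f\right)\right)^{2} = 7 - \left(-3 + \left(2 f + f\right)\right)^{2} = 7 - \left(-3 + 3 f\right)^{2}$)
$J{\left(y,m \right)} = \sqrt{10}$ ($J{\left(y,m \right)} = \sqrt{11 - 1} = \sqrt{10}$)
$B{\left(Z,-5 \right)} J{\left(12,24 \right)} = \left(7 - 9 \left(-1 - 5\right)^{2}\right) \sqrt{10} = \left(7 - 9 \left(-6\right)^{2}\right) \sqrt{10} = \left(7 - 324\right) \sqrt{10} = - 317 \sqrt{10}$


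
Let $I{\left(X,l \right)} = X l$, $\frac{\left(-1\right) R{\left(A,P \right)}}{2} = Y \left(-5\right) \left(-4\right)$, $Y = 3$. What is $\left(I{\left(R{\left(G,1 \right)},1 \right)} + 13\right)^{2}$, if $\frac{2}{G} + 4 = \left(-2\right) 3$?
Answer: $11449$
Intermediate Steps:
$G = - \frac{1}{5}$ ($G = \frac{2}{-4 - 6} = \frac{2}{-10} = 2 \left(- \frac{1}{10}\right) = - \frac{1}{5} \approx -0.2$)
$R{\left(A,P \right)} = -120$ ($R{\left(A,P \right)} = - 2 \cdot 3 \left(-5\right) \left(-4\right) = - 2 \left(\left(-15\right) \left(-4\right)\right) = \left(-2\right) 60 = -120$)
$\left(I{\left(R{\left(G,1 \right)},1 \right)} + 13\right)^{2} = \left(\left(-120\right) 1 + 13\right)^{2} = \left(-120 + 13\right)^{2} = \left(-107\right)^{2} = 11449$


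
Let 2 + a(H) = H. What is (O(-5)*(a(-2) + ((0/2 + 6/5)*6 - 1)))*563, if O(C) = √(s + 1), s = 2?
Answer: 6193*√3/5 ≈ 2145.3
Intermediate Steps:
a(H) = -2 + H
O(C) = √3 (O(C) = √(2 + 1) = √3)
(O(-5)*(a(-2) + ((0/2 + 6/5)*6 - 1)))*563 = (√3*((-2 - 2) + ((0/2 + 6/5)*6 - 1)))*563 = (√3*(-4 + ((0*(½) + 6*(⅕))*6 - 1)))*563 = (√3*(-4 + ((0 + 6/5)*6 - 1)))*563 = (√3*(-4 + ((6/5)*6 - 1)))*563 = (√3*(-4 + (36/5 - 1)))*563 = (√3*(-4 + 31/5))*563 = (√3*(11/5))*563 = (11*√3/5)*563 = 6193*√3/5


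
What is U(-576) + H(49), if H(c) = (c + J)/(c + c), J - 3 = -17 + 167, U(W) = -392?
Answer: -19107/49 ≈ -389.94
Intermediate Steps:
J = 153 (J = 3 + (-17 + 167) = 3 + 150 = 153)
H(c) = (153 + c)/(2*c) (H(c) = (c + 153)/(c + c) = (153 + c)/((2*c)) = (153 + c)*(1/(2*c)) = (153 + c)/(2*c))
U(-576) + H(49) = -392 + (1/2)*(153 + 49)/49 = -392 + (1/2)*(1/49)*202 = -392 + 101/49 = -19107/49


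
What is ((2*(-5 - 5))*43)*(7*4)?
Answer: -24080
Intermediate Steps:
((2*(-5 - 5))*43)*(7*4) = ((2*(-10))*43)*28 = -20*43*28 = -860*28 = -24080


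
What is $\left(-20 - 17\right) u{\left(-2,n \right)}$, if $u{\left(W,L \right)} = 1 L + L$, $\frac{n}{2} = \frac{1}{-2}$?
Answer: $74$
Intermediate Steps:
$n = -1$ ($n = \frac{2}{-2} = 2 \left(- \frac{1}{2}\right) = -1$)
$u{\left(W,L \right)} = 2 L$ ($u{\left(W,L \right)} = L + L = 2 L$)
$\left(-20 - 17\right) u{\left(-2,n \right)} = \left(-20 - 17\right) 2 \left(-1\right) = \left(-37\right) \left(-2\right) = 74$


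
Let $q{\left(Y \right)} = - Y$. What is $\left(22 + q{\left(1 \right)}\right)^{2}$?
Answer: $441$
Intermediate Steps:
$\left(22 + q{\left(1 \right)}\right)^{2} = \left(22 - 1\right)^{2} = 21^{2} = 441$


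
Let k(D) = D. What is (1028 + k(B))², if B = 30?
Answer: 1119364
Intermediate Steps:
(1028 + k(B))² = (1028 + 30)² = 1058² = 1119364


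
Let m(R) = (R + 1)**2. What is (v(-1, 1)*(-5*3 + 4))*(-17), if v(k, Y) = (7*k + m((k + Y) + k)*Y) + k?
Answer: -1496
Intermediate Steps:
m(R) = (1 + R)**2
v(k, Y) = 8*k + Y*(1 + Y + 2*k)**2 (v(k, Y) = (7*k + (1 + ((k + Y) + k))**2*Y) + k = (7*k + (1 + ((Y + k) + k))**2*Y) + k = (7*k + (1 + (Y + 2*k))**2*Y) + k = (7*k + (1 + Y + 2*k)**2*Y) + k = (7*k + Y*(1 + Y + 2*k)**2) + k = 8*k + Y*(1 + Y + 2*k)**2)
(v(-1, 1)*(-5*3 + 4))*(-17) = ((8*(-1) + 1*(1 + 1 + 2*(-1))**2)*(-5*3 + 4))*(-17) = ((-8 + 1*(1 + 1 - 2)**2)*(-15 + 4))*(-17) = ((-8 + 1*0**2)*(-11))*(-17) = ((-8 + 1*0)*(-11))*(-17) = ((-8 + 0)*(-11))*(-17) = -8*(-11)*(-17) = 88*(-17) = -1496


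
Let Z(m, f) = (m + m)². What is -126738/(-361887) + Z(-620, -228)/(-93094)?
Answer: -90773150638/5614918063 ≈ -16.166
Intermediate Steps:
Z(m, f) = 4*m² (Z(m, f) = (2*m)² = 4*m²)
-126738/(-361887) + Z(-620, -228)/(-93094) = -126738/(-361887) + (4*(-620)²)/(-93094) = -126738*(-1/361887) + (4*384400)*(-1/93094) = 42246/120629 + 1537600*(-1/93094) = 42246/120629 - 768800/46547 = -90773150638/5614918063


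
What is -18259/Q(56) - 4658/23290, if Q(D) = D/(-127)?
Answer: 11594409/280 ≈ 41409.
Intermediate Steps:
Q(D) = -D/127 (Q(D) = D*(-1/127) = -D/127)
-18259/Q(56) - 4658/23290 = -18259/((-1/127*56)) - 4658/23290 = -18259/(-56/127) - 4658*1/23290 = -18259*(-127/56) - ⅕ = 2318893/56 - ⅕ = 11594409/280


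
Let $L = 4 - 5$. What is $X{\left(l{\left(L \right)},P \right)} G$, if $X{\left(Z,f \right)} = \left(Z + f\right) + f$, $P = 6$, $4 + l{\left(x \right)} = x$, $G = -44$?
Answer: $-308$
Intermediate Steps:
$L = -1$ ($L = 4 - 5 = -1$)
$l{\left(x \right)} = -4 + x$
$X{\left(Z,f \right)} = Z + 2 f$
$X{\left(l{\left(L \right)},P \right)} G = \left(\left(-4 - 1\right) + 2 \cdot 6\right) \left(-44\right) = \left(-5 + 12\right) \left(-44\right) = 7 \left(-44\right) = -308$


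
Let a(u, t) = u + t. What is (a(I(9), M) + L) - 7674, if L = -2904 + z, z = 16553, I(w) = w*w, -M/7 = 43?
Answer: 5755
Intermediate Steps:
M = -301 (M = -7*43 = -301)
I(w) = w**2
a(u, t) = t + u
L = 13649 (L = -2904 + 16553 = 13649)
(a(I(9), M) + L) - 7674 = ((-301 + 9**2) + 13649) - 7674 = ((-301 + 81) + 13649) - 7674 = (-220 + 13649) - 7674 = 13429 - 7674 = 5755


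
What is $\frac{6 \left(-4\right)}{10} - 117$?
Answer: $- \frac{597}{5} \approx -119.4$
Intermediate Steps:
$\frac{6 \left(-4\right)}{10} - 117 = \left(-24\right) \frac{1}{10} - 117 = - \frac{12}{5} - 117 = - \frac{597}{5}$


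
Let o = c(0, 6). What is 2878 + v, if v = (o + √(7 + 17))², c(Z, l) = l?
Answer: 2938 + 24*√6 ≈ 2996.8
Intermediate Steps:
o = 6
v = (6 + 2*√6)² (v = (6 + √(7 + 17))² = (6 + √24)² = (6 + 2*√6)² ≈ 118.79)
2878 + v = 2878 + (60 + 24*√6) = 2938 + 24*√6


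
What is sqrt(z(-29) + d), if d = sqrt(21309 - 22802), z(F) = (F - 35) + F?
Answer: sqrt(-93 + I*sqrt(1493)) ≈ 1.9631 + 9.8414*I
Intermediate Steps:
z(F) = -35 + 2*F (z(F) = (-35 + F) + F = -35 + 2*F)
d = I*sqrt(1493) (d = sqrt(-1493) = I*sqrt(1493) ≈ 38.639*I)
sqrt(z(-29) + d) = sqrt((-35 + 2*(-29)) + I*sqrt(1493)) = sqrt((-35 - 58) + I*sqrt(1493)) = sqrt(-93 + I*sqrt(1493))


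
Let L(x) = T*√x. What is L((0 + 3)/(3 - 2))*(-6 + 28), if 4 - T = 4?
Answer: 0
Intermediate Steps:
T = 0 (T = 4 - 1*4 = 4 - 4 = 0)
L(x) = 0 (L(x) = 0*√x = 0)
L((0 + 3)/(3 - 2))*(-6 + 28) = 0*(-6 + 28) = 0*22 = 0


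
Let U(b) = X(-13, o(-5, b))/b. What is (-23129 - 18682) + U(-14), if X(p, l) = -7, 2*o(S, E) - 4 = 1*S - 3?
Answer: -83621/2 ≈ -41811.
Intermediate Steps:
o(S, E) = ½ + S/2 (o(S, E) = 2 + (1*S - 3)/2 = 2 + (S - 3)/2 = 2 + (-3 + S)/2 = 2 + (-3/2 + S/2) = ½ + S/2)
U(b) = -7/b
(-23129 - 18682) + U(-14) = (-23129 - 18682) - 7/(-14) = -41811 - 7*(-1/14) = -41811 + ½ = -83621/2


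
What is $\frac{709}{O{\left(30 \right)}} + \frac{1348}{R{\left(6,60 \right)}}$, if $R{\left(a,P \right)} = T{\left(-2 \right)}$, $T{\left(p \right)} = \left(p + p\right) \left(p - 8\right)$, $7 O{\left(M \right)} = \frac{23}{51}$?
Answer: $\frac{2538881}{230} \approx 11039.0$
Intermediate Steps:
$O{\left(M \right)} = \frac{23}{357}$ ($O{\left(M \right)} = \frac{23 \cdot \frac{1}{51}}{7} = \frac{1}{7} \cdot \frac{23}{51} = \frac{23}{357}$)
$T{\left(p \right)} = 2 p \left(-8 + p\right)$
$R{\left(a,P \right)} = 40$ ($R{\left(a,P \right)} = 2 \left(-2\right) \left(-8 - 2\right) = 2 \left(-2\right) \left(-10\right) = 40$)
$\frac{709}{O{\left(30 \right)}} + \frac{1348}{R{\left(6,60 \right)}} = \frac{709}{\frac{23}{357}} + \frac{1348}{40} = 709 \cdot \frac{357}{23} + 1348 \cdot \frac{1}{40} = \frac{253113}{23} + \frac{337}{10} = \frac{2538881}{230}$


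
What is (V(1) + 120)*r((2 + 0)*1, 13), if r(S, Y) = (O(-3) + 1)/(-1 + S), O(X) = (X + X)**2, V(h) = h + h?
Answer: 4514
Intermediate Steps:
V(h) = 2*h
O(X) = 4*X**2 (O(X) = (2*X)**2 = 4*X**2)
r(S, Y) = 37/(-1 + S) (r(S, Y) = (4*(-3)**2 + 1)/(-1 + S) = (4*9 + 1)/(-1 + S) = (36 + 1)/(-1 + S) = 37/(-1 + S))
(V(1) + 120)*r((2 + 0)*1, 13) = (2*1 + 120)*(37/(-1 + (2 + 0)*1)) = (2 + 120)*(37/(-1 + 2*1)) = 122*(37/(-1 + 2)) = 122*(37/1) = 122*(37*1) = 122*37 = 4514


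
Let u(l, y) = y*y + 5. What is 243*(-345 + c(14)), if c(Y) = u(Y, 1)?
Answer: -82377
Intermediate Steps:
u(l, y) = 5 + y² (u(l, y) = y² + 5 = 5 + y²)
c(Y) = 6 (c(Y) = 5 + 1² = 5 + 1 = 6)
243*(-345 + c(14)) = 243*(-345 + 6) = 243*(-339) = -82377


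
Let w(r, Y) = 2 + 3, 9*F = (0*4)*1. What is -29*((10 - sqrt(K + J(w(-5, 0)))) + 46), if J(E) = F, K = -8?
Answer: -1624 + 58*I*sqrt(2) ≈ -1624.0 + 82.024*I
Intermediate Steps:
F = 0 (F = ((0*4)*1)/9 = (0*1)/9 = (1/9)*0 = 0)
w(r, Y) = 5
J(E) = 0
-29*((10 - sqrt(K + J(w(-5, 0)))) + 46) = -29*((10 - sqrt(-8 + 0)) + 46) = -29*((10 - sqrt(-8)) + 46) = -29*((10 - 2*I*sqrt(2)) + 46) = -29*(56 - 2*I*sqrt(2)) = -1624 + 58*I*sqrt(2)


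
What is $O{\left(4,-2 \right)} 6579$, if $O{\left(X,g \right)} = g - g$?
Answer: $0$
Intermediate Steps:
$O{\left(X,g \right)} = 0$
$O{\left(4,-2 \right)} 6579 = 0 \cdot 6579 = 0$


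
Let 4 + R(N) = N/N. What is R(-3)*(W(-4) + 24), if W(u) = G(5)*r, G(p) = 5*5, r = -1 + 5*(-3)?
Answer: 1128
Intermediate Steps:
R(N) = -3 (R(N) = -4 + N/N = -4 + 1 = -3)
r = -16 (r = -1 - 15 = -16)
G(p) = 25
W(u) = -400 (W(u) = 25*(-16) = -400)
R(-3)*(W(-4) + 24) = -3*(-400 + 24) = -3*(-376) = 1128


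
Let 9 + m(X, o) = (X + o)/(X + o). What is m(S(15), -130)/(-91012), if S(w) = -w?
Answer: 2/22753 ≈ 8.7901e-5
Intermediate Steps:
m(X, o) = -8 (m(X, o) = -9 + (X + o)/(X + o) = -9 + 1 = -8)
m(S(15), -130)/(-91012) = -8/(-91012) = -8*(-1/91012) = 2/22753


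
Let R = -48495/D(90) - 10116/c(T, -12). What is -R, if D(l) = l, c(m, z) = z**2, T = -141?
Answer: 7309/12 ≈ 609.08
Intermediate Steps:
R = -7309/12 (R = -48495/90 - 10116/((-12)**2) = -48495*1/90 - 10116/144 = -3233/6 - 10116*1/144 = -3233/6 - 281/4 = -7309/12 ≈ -609.08)
-R = -1*(-7309/12) = 7309/12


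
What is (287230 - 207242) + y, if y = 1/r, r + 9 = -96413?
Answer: 7712602935/96422 ≈ 79988.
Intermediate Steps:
r = -96422 (r = -9 - 96413 = -96422)
y = -1/96422 (y = 1/(-96422) = -1/96422 ≈ -1.0371e-5)
(287230 - 207242) + y = (287230 - 207242) - 1/96422 = 79988 - 1/96422 = 7712602935/96422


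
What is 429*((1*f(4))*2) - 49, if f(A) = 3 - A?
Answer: -907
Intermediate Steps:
429*((1*f(4))*2) - 49 = 429*((1*(3 - 1*4))*2) - 49 = 429*((1*(3 - 4))*2) - 49 = 429*((1*(-1))*2) - 49 = 429*(-1*2) - 49 = 429*(-2) - 49 = -858 - 49 = -907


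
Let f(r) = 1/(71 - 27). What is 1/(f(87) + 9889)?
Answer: 44/435117 ≈ 0.00010112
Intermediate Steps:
f(r) = 1/44
1/(f(87) + 9889) = 1/(1/44 + 9889) = 1/(435117/44) = 44/435117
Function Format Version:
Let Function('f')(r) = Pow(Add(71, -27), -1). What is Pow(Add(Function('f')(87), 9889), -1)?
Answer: Rational(44, 435117) ≈ 0.00010112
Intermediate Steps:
Function('f')(r) = Rational(1, 44) (Function('f')(r) = Pow(44, -1) = Rational(1, 44))
Pow(Add(Function('f')(87), 9889), -1) = Pow(Add(Rational(1, 44), 9889), -1) = Pow(Rational(435117, 44), -1) = Rational(44, 435117)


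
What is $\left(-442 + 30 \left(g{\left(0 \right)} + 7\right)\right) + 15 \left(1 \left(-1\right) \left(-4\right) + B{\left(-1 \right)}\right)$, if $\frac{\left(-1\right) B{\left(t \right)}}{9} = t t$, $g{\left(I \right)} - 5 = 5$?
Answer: $-7$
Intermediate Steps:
$g{\left(I \right)} = 10$ ($g{\left(I \right)} = 5 + 5 = 10$)
$B{\left(t \right)} = - 9 t^{2}$ ($B{\left(t \right)} = - 9 t t = - 9 t^{2}$)
$\left(-442 + 30 \left(g{\left(0 \right)} + 7\right)\right) + 15 \left(1 \left(-1\right) \left(-4\right) + B{\left(-1 \right)}\right) = \left(-442 + 30 \left(10 + 7\right)\right) + 15 \left(1 \left(-1\right) \left(-4\right) - 9 \left(-1\right)^{2}\right) = \left(-442 + 30 \cdot 17\right) + 15 \left(\left(-1\right) \left(-4\right) - 9\right) = \left(-442 + 510\right) + 15 \left(4 - 9\right) = 68 + 15 \left(-5\right) = 68 - 75 = -7$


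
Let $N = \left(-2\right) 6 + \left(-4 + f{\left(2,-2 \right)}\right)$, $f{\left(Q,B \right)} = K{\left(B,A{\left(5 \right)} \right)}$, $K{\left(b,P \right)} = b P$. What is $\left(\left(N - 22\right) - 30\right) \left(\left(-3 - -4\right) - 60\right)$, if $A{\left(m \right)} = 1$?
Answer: $4130$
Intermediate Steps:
$K{\left(b,P \right)} = P b$
$f{\left(Q,B \right)} = B$ ($f{\left(Q,B \right)} = 1 B = B$)
$N = -18$ ($N = \left(-2\right) 6 - 6 = -12 - 6 = -18$)
$\left(\left(N - 22\right) - 30\right) \left(\left(-3 - -4\right) - 60\right) = \left(\left(-18 - 22\right) - 30\right) \left(\left(-3 - -4\right) - 60\right) = \left(-40 - 30\right) \left(\left(-3 + 4\right) - 60\right) = - 70 \left(1 - 60\right) = \left(-70\right) \left(-59\right) = 4130$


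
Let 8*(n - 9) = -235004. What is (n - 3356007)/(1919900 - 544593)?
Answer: -6770747/2750614 ≈ -2.4615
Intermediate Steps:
n = -58733/2 (n = 9 + (⅛)*(-235004) = 9 - 58751/2 = -58733/2 ≈ -29367.)
(n - 3356007)/(1919900 - 544593) = (-58733/2 - 3356007)/(1919900 - 544593) = -6770747/2/1375307 = -6770747/2*1/1375307 = -6770747/2750614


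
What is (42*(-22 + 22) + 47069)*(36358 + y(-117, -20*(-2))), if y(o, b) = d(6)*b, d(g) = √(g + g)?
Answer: 1711334702 + 3765520*√3 ≈ 1.7179e+9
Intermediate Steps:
d(g) = √2*√g (d(g) = √(2*g) = √2*√g)
y(o, b) = 2*b*√3 (y(o, b) = (√2*√6)*b = (2*√3)*b = 2*b*√3)
(42*(-22 + 22) + 47069)*(36358 + y(-117, -20*(-2))) = (42*(-22 + 22) + 47069)*(36358 + 2*(-20*(-2))*√3) = (42*0 + 47069)*(36358 + 2*40*√3) = (0 + 47069)*(36358 + 80*√3) = 47069*(36358 + 80*√3) = 1711334702 + 3765520*√3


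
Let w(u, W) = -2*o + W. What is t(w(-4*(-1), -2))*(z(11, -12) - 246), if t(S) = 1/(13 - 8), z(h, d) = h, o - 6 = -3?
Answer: -47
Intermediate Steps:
o = 3 (o = 6 - 3 = 3)
w(u, W) = -6 + W (w(u, W) = -2*3 + W = -6 + W)
t(S) = ⅕ (t(S) = 1/5 = ⅕)
t(w(-4*(-1), -2))*(z(11, -12) - 246) = (11 - 246)/5 = (⅕)*(-235) = -47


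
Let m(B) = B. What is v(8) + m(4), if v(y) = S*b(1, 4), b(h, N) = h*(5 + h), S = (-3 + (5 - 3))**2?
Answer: 10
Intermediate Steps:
S = 1 (S = (-3 + 2)**2 = (-1)**2 = 1)
v(y) = 6 (v(y) = 1*(1*(5 + 1)) = 1*(1*6) = 1*6 = 6)
v(8) + m(4) = 6 + 4 = 10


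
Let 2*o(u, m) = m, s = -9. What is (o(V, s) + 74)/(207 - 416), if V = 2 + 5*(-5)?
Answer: -139/418 ≈ -0.33254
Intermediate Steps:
V = -23 (V = 2 - 25 = -23)
o(u, m) = m/2
(o(V, s) + 74)/(207 - 416) = ((½)*(-9) + 74)/(207 - 416) = (-9/2 + 74)/(-209) = (139/2)*(-1/209) = -139/418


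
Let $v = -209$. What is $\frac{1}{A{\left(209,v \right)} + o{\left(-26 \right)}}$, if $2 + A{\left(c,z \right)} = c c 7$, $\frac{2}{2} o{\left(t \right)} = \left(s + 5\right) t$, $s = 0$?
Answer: $\frac{1}{305635} \approx 3.2719 \cdot 10^{-6}$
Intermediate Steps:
$o{\left(t \right)} = 5 t$ ($o{\left(t \right)} = \left(0 + 5\right) t = 5 t$)
$A{\left(c,z \right)} = -2 + 7 c^{2}$ ($A{\left(c,z \right)} = -2 + c c 7 = -2 + c^{2} \cdot 7 = -2 + 7 c^{2}$)
$\frac{1}{A{\left(209,v \right)} + o{\left(-26 \right)}} = \frac{1}{\left(-2 + 7 \cdot 209^{2}\right) + 5 \left(-26\right)} = \frac{1}{\left(-2 + 7 \cdot 43681\right) - 130} = \frac{1}{\left(-2 + 305767\right) - 130} = \frac{1}{305765 - 130} = \frac{1}{305635}$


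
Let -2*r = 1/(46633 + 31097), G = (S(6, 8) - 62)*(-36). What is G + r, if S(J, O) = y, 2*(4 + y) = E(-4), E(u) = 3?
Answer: 360978119/155460 ≈ 2322.0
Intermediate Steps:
y = -5/2 (y = -4 + (1/2)*3 = -4 + 3/2 = -5/2 ≈ -2.5000)
S(J, O) = -5/2
G = 2322 (G = (-5/2 - 62)*(-36) = -129/2*(-36) = 2322)
r = -1/155460 (r = -1/(2*(46633 + 31097)) = -1/2/77730 = -1/2*1/77730 = -1/155460 ≈ -6.4325e-6)
G + r = 2322 - 1/155460 = 360978119/155460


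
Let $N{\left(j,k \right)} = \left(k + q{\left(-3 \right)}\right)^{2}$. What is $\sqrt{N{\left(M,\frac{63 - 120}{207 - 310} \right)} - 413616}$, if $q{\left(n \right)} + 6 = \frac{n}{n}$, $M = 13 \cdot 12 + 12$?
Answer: $\frac{2 i \sqrt{1096960595}}{103} \approx 643.11 i$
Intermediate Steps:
$M = 168$ ($M = 156 + 12 = 168$)
$q{\left(n \right)} = -5$ ($q{\left(n \right)} = -6 + \frac{n}{n} = -6 + 1 = -5$)
$N{\left(j,k \right)} = \left(-5 + k\right)^{2}$ ($N{\left(j,k \right)} = \left(k - 5\right)^{2} = \left(-5 + k\right)^{2}$)
$\sqrt{N{\left(M,\frac{63 - 120}{207 - 310} \right)} - 413616} = \sqrt{\left(-5 + \frac{63 - 120}{207 - 310}\right)^{2} - 413616} = \sqrt{\left(-5 - \frac{57}{-103}\right)^{2} - 413616} = \sqrt{\left(-5 - - \frac{57}{103}\right)^{2} - 413616} = \sqrt{\left(-5 + \frac{57}{103}\right)^{2} - 413616} = \sqrt{\left(- \frac{458}{103}\right)^{2} - 413616} = \sqrt{\frac{209764}{10609} - 413616} = \sqrt{- \frac{4387842380}{10609}} = \frac{2 i \sqrt{1096960595}}{103}$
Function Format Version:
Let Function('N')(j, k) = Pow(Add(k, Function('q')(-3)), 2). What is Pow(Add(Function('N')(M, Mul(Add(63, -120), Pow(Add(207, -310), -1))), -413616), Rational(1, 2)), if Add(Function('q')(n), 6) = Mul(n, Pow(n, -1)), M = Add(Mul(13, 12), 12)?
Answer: Mul(Rational(2, 103), I, Pow(1096960595, Rational(1, 2))) ≈ Mul(643.11, I)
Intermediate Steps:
M = 168 (M = Add(156, 12) = 168)
Function('q')(n) = -5 (Function('q')(n) = Add(-6, Mul(n, Pow(n, -1))) = Add(-6, 1) = -5)
Function('N')(j, k) = Pow(Add(-5, k), 2) (Function('N')(j, k) = Pow(Add(k, -5), 2) = Pow(Add(-5, k), 2))
Pow(Add(Function('N')(M, Mul(Add(63, -120), Pow(Add(207, -310), -1))), -413616), Rational(1, 2)) = Pow(Add(Pow(Add(-5, Mul(Add(63, -120), Pow(Add(207, -310), -1))), 2), -413616), Rational(1, 2)) = Pow(Add(Pow(Add(-5, Mul(-57, Pow(-103, -1))), 2), -413616), Rational(1, 2)) = Pow(Add(Pow(Add(-5, Mul(-57, Rational(-1, 103))), 2), -413616), Rational(1, 2)) = Pow(Add(Pow(Add(-5, Rational(57, 103)), 2), -413616), Rational(1, 2)) = Pow(Add(Pow(Rational(-458, 103), 2), -413616), Rational(1, 2)) = Pow(Add(Rational(209764, 10609), -413616), Rational(1, 2)) = Pow(Rational(-4387842380, 10609), Rational(1, 2)) = Mul(Rational(2, 103), I, Pow(1096960595, Rational(1, 2)))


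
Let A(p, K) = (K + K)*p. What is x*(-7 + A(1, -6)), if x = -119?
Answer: 2261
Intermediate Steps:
A(p, K) = 2*K*p (A(p, K) = (2*K)*p = 2*K*p)
x*(-7 + A(1, -6)) = -119*(-7 + 2*(-6)*1) = -119*(-7 - 12) = -119*(-19) = 2261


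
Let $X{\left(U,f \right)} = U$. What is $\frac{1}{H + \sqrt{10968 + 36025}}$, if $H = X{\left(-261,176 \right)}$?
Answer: $- \frac{261}{21128} - \frac{\sqrt{46993}}{21128} \approx -0.022614$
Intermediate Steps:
$H = -261$
$\frac{1}{H + \sqrt{10968 + 36025}} = \frac{1}{-261 + \sqrt{10968 + 36025}} = \frac{1}{-261 + \sqrt{46993}}$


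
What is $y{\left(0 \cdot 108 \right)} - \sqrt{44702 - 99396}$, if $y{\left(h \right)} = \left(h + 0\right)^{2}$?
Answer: $- i \sqrt{54694} \approx - 233.87 i$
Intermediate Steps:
$y{\left(h \right)} = h^{2}$
$y{\left(0 \cdot 108 \right)} - \sqrt{44702 - 99396} = \left(0 \cdot 108\right)^{2} - \sqrt{44702 - 99396} = 0^{2} - \sqrt{-54694} = 0 - i \sqrt{54694} = - i \sqrt{54694}$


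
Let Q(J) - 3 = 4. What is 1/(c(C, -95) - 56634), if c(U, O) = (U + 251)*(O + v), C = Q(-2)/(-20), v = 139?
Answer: -5/228027 ≈ -2.1927e-5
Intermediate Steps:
Q(J) = 7 (Q(J) = 3 + 4 = 7)
C = -7/20 (C = 7/(-20) = 7*(-1/20) = -7/20 ≈ -0.35000)
c(U, O) = (139 + O)*(251 + U) (c(U, O) = (U + 251)*(O + 139) = (251 + U)*(139 + O) = (139 + O)*(251 + U))
1/(c(C, -95) - 56634) = 1/((34889 + 139*(-7/20) + 251*(-95) - 95*(-7/20)) - 56634) = 1/((34889 - 973/20 - 23845 + 133/4) - 56634) = 1/(55143/5 - 56634) = 1/(-228027/5) = -5/228027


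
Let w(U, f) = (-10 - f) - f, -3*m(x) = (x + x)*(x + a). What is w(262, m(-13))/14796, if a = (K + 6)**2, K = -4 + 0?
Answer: 73/7398 ≈ 0.0098675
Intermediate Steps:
K = -4
a = 4 (a = (-4 + 6)**2 = 2**2 = 4)
m(x) = -2*x*(4 + x)/3 (m(x) = -(x + x)*(x + 4)/3 = -2*x*(4 + x)/3)
w(U, f) = -10 - 2*f
w(262, m(-13))/14796 = (-10 - (-4)*(-13)*(4 - 13)/3)/14796 = (-10 - (-4)*(-13)*(-9)/3)*(1/14796) = (-10 - 2*(-78))*(1/14796) = (-10 + 156)*(1/14796) = 146*(1/14796) = 73/7398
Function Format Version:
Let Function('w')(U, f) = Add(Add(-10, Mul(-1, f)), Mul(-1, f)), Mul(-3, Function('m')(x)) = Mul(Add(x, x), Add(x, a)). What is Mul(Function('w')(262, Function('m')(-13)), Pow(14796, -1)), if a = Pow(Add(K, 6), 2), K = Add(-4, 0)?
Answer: Rational(73, 7398) ≈ 0.0098675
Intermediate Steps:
K = -4
a = 4 (a = Pow(Add(-4, 6), 2) = Pow(2, 2) = 4)
Function('m')(x) = Mul(Rational(-2, 3), x, Add(4, x)) (Function('m')(x) = Mul(Rational(-1, 3), Mul(Add(x, x), Add(x, 4))) = Mul(Rational(-1, 3), Mul(Mul(2, x), Add(4, x))) = Mul(Rational(-1, 3), Mul(2, x, Add(4, x))) = Mul(Rational(-2, 3), x, Add(4, x)))
Function('w')(U, f) = Add(-10, Mul(-2, f))
Mul(Function('w')(262, Function('m')(-13)), Pow(14796, -1)) = Mul(Add(-10, Mul(-2, Mul(Rational(-2, 3), -13, Add(4, -13)))), Pow(14796, -1)) = Mul(Add(-10, Mul(-2, Mul(Rational(-2, 3), -13, -9))), Rational(1, 14796)) = Mul(Add(-10, Mul(-2, -78)), Rational(1, 14796)) = Mul(Add(-10, 156), Rational(1, 14796)) = Mul(146, Rational(1, 14796)) = Rational(73, 7398)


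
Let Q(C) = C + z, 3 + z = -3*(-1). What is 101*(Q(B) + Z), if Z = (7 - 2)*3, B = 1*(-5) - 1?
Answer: 909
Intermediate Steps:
B = -6 (B = -5 - 1 = -6)
z = 0 (z = -3 - 3*(-1) = -3 + 3 = 0)
Z = 15 (Z = 5*3 = 15)
Q(C) = C (Q(C) = C + 0 = C)
101*(Q(B) + Z) = 101*(-6 + 15) = 101*9 = 909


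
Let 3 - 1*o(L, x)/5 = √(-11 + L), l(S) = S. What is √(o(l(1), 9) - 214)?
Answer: √(-199 - 5*I*√10) ≈ 0.55998 - 14.118*I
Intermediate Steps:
o(L, x) = 15 - 5*√(-11 + L)
√(o(l(1), 9) - 214) = √((15 - 5*√(-11 + 1)) - 214) = √((15 - 5*I*√10) - 214) = √(-199 - 5*I*√10)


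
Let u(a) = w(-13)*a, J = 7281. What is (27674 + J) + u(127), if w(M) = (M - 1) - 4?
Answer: 32669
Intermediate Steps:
w(M) = -5 + M (w(M) = (-1 + M) - 4 = -5 + M)
u(a) = -18*a (u(a) = (-5 - 13)*a = -18*a)
(27674 + J) + u(127) = (27674 + 7281) - 18*127 = 34955 - 2286 = 32669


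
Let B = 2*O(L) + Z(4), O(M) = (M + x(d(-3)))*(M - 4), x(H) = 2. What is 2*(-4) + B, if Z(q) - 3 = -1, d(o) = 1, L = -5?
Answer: 48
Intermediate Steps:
Z(q) = 2 (Z(q) = 3 - 1 = 2)
O(M) = (-4 + M)*(2 + M) (O(M) = (M + 2)*(M - 4) = (2 + M)*(-4 + M) = (-4 + M)*(2 + M))
B = 56 (B = 2*(-8 + (-5)**2 - 2*(-5)) + 2 = 2*(-8 + 25 + 10) + 2 = 2*27 + 2 = 54 + 2 = 56)
2*(-4) + B = 2*(-4) + 56 = -8 + 56 = 48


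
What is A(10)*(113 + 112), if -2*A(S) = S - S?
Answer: 0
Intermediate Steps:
A(S) = 0 (A(S) = -(S - S)/2 = -½*0 = 0)
A(10)*(113 + 112) = 0*(113 + 112) = 0*225 = 0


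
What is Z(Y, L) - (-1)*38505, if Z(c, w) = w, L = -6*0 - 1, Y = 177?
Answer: 38504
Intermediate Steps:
L = -1 (L = 0 - 1 = -1)
Z(Y, L) - (-1)*38505 = -1 - (-1)*38505 = -1 - 1*(-38505) = -1 + 38505 = 38504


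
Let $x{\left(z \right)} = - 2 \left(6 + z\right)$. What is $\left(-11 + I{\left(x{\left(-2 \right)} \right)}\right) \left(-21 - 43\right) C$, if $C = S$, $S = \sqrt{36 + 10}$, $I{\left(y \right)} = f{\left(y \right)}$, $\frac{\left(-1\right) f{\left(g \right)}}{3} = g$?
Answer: $- 832 \sqrt{46} \approx -5642.9$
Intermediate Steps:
$x{\left(z \right)} = -12 - 2 z$
$f{\left(g \right)} = - 3 g$
$I{\left(y \right)} = - 3 y$
$S = \sqrt{46} \approx 6.7823$
$C = \sqrt{46} \approx 6.7823$
$\left(-11 + I{\left(x{\left(-2 \right)} \right)}\right) \left(-21 - 43\right) C = \left(-11 - 3 \left(-12 - -4\right)\right) \left(-21 - 43\right) \sqrt{46} = \left(-11 - 3 \left(-12 + 4\right)\right) \left(-64\right) \sqrt{46} = \left(-11 - -24\right) \left(-64\right) \sqrt{46} = \left(-11 + 24\right) \left(-64\right) \sqrt{46} = 13 \left(-64\right) \sqrt{46} = - 832 \sqrt{46}$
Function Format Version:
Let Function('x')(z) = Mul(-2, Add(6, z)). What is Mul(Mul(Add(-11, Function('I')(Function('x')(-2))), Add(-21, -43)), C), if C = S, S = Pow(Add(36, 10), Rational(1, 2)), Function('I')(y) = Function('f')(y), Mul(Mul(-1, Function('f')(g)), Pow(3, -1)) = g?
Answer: Mul(-832, Pow(46, Rational(1, 2))) ≈ -5642.9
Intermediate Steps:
Function('x')(z) = Add(-12, Mul(-2, z))
Function('f')(g) = Mul(-3, g)
Function('I')(y) = Mul(-3, y)
S = Pow(46, Rational(1, 2)) ≈ 6.7823
C = Pow(46, Rational(1, 2)) ≈ 6.7823
Mul(Mul(Add(-11, Function('I')(Function('x')(-2))), Add(-21, -43)), C) = Mul(Mul(Add(-11, Mul(-3, Add(-12, Mul(-2, -2)))), Add(-21, -43)), Pow(46, Rational(1, 2))) = Mul(Mul(Add(-11, Mul(-3, Add(-12, 4))), -64), Pow(46, Rational(1, 2))) = Mul(Mul(Add(-11, Mul(-3, -8)), -64), Pow(46, Rational(1, 2))) = Mul(Mul(Add(-11, 24), -64), Pow(46, Rational(1, 2))) = Mul(Mul(13, -64), Pow(46, Rational(1, 2))) = Mul(-832, Pow(46, Rational(1, 2)))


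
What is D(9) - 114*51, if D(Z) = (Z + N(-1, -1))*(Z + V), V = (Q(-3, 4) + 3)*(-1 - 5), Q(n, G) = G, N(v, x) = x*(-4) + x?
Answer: -6210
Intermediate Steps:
N(v, x) = -3*x (N(v, x) = -4*x + x = -3*x)
V = -42 (V = (4 + 3)*(-1 - 5) = 7*(-6) = -42)
D(Z) = (-42 + Z)*(3 + Z) (D(Z) = (Z - 3*(-1))*(Z - 42) = (Z + 3)*(-42 + Z) = (3 + Z)*(-42 + Z) = (-42 + Z)*(3 + Z))
D(9) - 114*51 = (-126 + 9² - 39*9) - 114*51 = (-126 + 81 - 351) - 5814 = -396 - 5814 = -6210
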